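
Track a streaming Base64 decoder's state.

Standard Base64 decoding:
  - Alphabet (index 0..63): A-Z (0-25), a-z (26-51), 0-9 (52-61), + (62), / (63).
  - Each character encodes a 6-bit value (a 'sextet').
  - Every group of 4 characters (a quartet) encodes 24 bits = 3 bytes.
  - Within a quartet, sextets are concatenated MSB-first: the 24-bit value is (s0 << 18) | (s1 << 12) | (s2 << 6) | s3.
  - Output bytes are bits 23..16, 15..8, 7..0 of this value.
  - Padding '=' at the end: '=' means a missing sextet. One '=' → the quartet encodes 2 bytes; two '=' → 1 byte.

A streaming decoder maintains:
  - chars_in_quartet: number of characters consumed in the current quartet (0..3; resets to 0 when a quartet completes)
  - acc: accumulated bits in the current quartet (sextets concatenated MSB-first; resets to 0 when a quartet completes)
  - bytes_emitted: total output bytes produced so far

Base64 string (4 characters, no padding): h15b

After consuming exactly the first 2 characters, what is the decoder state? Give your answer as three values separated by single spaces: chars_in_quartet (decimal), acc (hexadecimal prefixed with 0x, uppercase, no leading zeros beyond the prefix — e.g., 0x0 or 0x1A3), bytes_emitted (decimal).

After char 0 ('h'=33): chars_in_quartet=1 acc=0x21 bytes_emitted=0
After char 1 ('1'=53): chars_in_quartet=2 acc=0x875 bytes_emitted=0

Answer: 2 0x875 0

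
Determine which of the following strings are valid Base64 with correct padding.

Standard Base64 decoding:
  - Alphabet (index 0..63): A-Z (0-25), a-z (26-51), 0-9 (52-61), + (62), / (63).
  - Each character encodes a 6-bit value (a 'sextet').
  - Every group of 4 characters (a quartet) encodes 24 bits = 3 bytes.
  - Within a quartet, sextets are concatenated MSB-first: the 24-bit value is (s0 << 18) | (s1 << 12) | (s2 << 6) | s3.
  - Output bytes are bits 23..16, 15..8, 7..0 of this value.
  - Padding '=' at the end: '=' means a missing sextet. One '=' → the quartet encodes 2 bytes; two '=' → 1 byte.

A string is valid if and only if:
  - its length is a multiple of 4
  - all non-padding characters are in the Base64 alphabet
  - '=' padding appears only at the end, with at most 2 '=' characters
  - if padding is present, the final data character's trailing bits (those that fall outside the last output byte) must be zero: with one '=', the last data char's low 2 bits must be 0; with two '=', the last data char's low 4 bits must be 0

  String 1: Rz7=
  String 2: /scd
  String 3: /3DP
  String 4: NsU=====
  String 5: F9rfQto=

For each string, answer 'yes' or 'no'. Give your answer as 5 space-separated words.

Answer: no yes yes no yes

Derivation:
String 1: 'Rz7=' → invalid (bad trailing bits)
String 2: '/scd' → valid
String 3: '/3DP' → valid
String 4: 'NsU=====' → invalid (5 pad chars (max 2))
String 5: 'F9rfQto=' → valid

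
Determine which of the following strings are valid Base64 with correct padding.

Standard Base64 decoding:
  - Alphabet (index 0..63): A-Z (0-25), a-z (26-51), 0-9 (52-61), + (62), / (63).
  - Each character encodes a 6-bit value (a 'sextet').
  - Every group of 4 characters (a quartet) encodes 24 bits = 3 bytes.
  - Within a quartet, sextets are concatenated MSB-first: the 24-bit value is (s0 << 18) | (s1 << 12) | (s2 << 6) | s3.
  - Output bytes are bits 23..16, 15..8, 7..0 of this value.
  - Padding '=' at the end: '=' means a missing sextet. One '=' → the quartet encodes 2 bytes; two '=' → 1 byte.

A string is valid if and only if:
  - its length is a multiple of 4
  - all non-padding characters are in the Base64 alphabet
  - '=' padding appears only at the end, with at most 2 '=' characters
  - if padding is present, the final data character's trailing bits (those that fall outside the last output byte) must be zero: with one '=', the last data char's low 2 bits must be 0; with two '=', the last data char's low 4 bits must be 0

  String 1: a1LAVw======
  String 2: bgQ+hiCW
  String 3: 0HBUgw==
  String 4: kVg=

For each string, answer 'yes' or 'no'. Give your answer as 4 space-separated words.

String 1: 'a1LAVw======' → invalid (6 pad chars (max 2))
String 2: 'bgQ+hiCW' → valid
String 3: '0HBUgw==' → valid
String 4: 'kVg=' → valid

Answer: no yes yes yes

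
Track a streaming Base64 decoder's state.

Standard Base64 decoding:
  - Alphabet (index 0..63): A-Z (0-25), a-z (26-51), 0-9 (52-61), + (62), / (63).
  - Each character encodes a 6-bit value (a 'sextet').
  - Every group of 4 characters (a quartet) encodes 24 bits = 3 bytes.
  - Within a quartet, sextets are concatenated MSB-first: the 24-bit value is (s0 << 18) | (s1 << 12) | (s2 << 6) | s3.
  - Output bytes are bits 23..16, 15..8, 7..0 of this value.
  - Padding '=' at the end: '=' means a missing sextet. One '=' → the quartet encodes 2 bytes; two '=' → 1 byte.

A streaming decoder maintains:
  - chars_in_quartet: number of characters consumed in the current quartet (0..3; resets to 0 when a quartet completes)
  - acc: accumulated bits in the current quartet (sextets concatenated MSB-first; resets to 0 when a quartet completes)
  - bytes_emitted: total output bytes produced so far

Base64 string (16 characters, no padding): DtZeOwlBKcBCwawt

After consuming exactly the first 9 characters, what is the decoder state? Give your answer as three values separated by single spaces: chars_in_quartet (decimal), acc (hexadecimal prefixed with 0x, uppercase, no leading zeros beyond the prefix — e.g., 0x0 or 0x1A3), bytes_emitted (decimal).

Answer: 1 0xA 6

Derivation:
After char 0 ('D'=3): chars_in_quartet=1 acc=0x3 bytes_emitted=0
After char 1 ('t'=45): chars_in_quartet=2 acc=0xED bytes_emitted=0
After char 2 ('Z'=25): chars_in_quartet=3 acc=0x3B59 bytes_emitted=0
After char 3 ('e'=30): chars_in_quartet=4 acc=0xED65E -> emit 0E D6 5E, reset; bytes_emitted=3
After char 4 ('O'=14): chars_in_quartet=1 acc=0xE bytes_emitted=3
After char 5 ('w'=48): chars_in_quartet=2 acc=0x3B0 bytes_emitted=3
After char 6 ('l'=37): chars_in_quartet=3 acc=0xEC25 bytes_emitted=3
After char 7 ('B'=1): chars_in_quartet=4 acc=0x3B0941 -> emit 3B 09 41, reset; bytes_emitted=6
After char 8 ('K'=10): chars_in_quartet=1 acc=0xA bytes_emitted=6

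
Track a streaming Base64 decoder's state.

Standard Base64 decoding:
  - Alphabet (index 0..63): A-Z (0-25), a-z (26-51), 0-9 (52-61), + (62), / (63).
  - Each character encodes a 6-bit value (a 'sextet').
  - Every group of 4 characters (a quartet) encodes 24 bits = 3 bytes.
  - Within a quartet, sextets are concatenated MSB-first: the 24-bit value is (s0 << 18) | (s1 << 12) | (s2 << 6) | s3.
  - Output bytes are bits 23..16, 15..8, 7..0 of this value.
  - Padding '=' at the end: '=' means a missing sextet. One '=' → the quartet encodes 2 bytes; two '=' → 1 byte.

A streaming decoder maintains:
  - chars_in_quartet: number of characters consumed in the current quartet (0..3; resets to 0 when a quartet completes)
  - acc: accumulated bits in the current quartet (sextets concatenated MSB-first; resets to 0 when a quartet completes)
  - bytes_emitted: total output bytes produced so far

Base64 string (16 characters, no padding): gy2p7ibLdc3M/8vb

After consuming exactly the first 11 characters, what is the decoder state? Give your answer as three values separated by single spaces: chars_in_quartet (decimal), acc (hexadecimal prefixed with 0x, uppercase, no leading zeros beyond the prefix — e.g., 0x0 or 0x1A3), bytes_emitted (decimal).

After char 0 ('g'=32): chars_in_quartet=1 acc=0x20 bytes_emitted=0
After char 1 ('y'=50): chars_in_quartet=2 acc=0x832 bytes_emitted=0
After char 2 ('2'=54): chars_in_quartet=3 acc=0x20CB6 bytes_emitted=0
After char 3 ('p'=41): chars_in_quartet=4 acc=0x832DA9 -> emit 83 2D A9, reset; bytes_emitted=3
After char 4 ('7'=59): chars_in_quartet=1 acc=0x3B bytes_emitted=3
After char 5 ('i'=34): chars_in_quartet=2 acc=0xEE2 bytes_emitted=3
After char 6 ('b'=27): chars_in_quartet=3 acc=0x3B89B bytes_emitted=3
After char 7 ('L'=11): chars_in_quartet=4 acc=0xEE26CB -> emit EE 26 CB, reset; bytes_emitted=6
After char 8 ('d'=29): chars_in_quartet=1 acc=0x1D bytes_emitted=6
After char 9 ('c'=28): chars_in_quartet=2 acc=0x75C bytes_emitted=6
After char 10 ('3'=55): chars_in_quartet=3 acc=0x1D737 bytes_emitted=6

Answer: 3 0x1D737 6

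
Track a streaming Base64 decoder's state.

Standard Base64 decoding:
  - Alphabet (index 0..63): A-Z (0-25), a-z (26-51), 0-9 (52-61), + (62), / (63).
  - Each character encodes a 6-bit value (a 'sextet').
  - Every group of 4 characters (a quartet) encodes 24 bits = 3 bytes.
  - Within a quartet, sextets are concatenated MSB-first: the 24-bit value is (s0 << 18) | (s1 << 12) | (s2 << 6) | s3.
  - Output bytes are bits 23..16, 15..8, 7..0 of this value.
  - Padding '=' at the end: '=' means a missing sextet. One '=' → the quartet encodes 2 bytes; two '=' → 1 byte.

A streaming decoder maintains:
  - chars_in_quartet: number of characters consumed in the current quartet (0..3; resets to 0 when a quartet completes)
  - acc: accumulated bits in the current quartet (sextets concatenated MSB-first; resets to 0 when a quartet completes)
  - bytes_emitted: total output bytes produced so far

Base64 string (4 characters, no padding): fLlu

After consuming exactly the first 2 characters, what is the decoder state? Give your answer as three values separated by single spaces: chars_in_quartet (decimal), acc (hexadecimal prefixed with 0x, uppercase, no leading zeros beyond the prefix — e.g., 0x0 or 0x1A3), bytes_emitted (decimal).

After char 0 ('f'=31): chars_in_quartet=1 acc=0x1F bytes_emitted=0
After char 1 ('L'=11): chars_in_quartet=2 acc=0x7CB bytes_emitted=0

Answer: 2 0x7CB 0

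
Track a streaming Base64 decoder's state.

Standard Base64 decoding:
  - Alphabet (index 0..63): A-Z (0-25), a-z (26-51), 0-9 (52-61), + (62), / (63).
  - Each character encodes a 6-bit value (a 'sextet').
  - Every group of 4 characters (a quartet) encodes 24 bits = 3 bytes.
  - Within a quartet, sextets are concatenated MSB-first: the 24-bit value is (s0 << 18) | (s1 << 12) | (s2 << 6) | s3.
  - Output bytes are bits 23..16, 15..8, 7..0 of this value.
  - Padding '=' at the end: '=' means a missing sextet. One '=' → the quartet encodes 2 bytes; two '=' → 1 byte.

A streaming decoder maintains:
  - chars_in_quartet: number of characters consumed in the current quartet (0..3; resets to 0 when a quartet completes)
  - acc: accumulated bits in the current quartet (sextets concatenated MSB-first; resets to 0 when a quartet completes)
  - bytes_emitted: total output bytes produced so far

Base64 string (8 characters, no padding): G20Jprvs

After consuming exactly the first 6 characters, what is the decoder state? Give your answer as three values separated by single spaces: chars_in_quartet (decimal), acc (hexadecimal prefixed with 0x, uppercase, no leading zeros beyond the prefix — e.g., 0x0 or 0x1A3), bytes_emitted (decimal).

After char 0 ('G'=6): chars_in_quartet=1 acc=0x6 bytes_emitted=0
After char 1 ('2'=54): chars_in_quartet=2 acc=0x1B6 bytes_emitted=0
After char 2 ('0'=52): chars_in_quartet=3 acc=0x6DB4 bytes_emitted=0
After char 3 ('J'=9): chars_in_quartet=4 acc=0x1B6D09 -> emit 1B 6D 09, reset; bytes_emitted=3
After char 4 ('p'=41): chars_in_quartet=1 acc=0x29 bytes_emitted=3
After char 5 ('r'=43): chars_in_quartet=2 acc=0xA6B bytes_emitted=3

Answer: 2 0xA6B 3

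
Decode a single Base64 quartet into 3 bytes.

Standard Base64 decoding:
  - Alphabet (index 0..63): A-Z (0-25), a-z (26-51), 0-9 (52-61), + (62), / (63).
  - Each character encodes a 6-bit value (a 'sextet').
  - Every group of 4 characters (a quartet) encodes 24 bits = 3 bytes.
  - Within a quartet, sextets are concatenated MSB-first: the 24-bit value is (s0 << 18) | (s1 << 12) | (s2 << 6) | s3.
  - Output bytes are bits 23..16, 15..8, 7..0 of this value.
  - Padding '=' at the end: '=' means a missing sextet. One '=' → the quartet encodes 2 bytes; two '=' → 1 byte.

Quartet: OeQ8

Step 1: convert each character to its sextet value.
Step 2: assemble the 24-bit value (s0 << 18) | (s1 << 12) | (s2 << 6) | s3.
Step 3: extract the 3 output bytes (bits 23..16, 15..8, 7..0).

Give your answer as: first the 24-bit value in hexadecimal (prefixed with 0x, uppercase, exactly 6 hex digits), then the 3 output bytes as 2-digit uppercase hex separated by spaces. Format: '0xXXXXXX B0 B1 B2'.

Sextets: O=14, e=30, Q=16, 8=60
24-bit: (14<<18) | (30<<12) | (16<<6) | 60
      = 0x380000 | 0x01E000 | 0x000400 | 0x00003C
      = 0x39E43C
Bytes: (v>>16)&0xFF=39, (v>>8)&0xFF=E4, v&0xFF=3C

Answer: 0x39E43C 39 E4 3C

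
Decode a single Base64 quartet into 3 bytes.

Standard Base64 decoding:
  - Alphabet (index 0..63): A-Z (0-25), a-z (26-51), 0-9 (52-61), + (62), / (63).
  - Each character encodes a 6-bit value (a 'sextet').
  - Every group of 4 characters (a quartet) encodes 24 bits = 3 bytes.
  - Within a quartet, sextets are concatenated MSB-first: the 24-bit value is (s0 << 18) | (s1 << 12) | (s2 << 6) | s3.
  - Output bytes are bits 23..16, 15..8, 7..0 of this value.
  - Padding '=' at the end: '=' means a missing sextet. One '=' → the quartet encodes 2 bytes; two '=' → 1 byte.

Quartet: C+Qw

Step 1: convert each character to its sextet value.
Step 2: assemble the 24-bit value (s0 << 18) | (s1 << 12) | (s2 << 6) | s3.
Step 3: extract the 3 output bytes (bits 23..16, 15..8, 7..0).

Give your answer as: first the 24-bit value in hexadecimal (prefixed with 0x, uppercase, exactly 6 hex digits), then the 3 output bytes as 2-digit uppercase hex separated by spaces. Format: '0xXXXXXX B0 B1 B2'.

Answer: 0x0BE430 0B E4 30

Derivation:
Sextets: C=2, +=62, Q=16, w=48
24-bit: (2<<18) | (62<<12) | (16<<6) | 48
      = 0x080000 | 0x03E000 | 0x000400 | 0x000030
      = 0x0BE430
Bytes: (v>>16)&0xFF=0B, (v>>8)&0xFF=E4, v&0xFF=30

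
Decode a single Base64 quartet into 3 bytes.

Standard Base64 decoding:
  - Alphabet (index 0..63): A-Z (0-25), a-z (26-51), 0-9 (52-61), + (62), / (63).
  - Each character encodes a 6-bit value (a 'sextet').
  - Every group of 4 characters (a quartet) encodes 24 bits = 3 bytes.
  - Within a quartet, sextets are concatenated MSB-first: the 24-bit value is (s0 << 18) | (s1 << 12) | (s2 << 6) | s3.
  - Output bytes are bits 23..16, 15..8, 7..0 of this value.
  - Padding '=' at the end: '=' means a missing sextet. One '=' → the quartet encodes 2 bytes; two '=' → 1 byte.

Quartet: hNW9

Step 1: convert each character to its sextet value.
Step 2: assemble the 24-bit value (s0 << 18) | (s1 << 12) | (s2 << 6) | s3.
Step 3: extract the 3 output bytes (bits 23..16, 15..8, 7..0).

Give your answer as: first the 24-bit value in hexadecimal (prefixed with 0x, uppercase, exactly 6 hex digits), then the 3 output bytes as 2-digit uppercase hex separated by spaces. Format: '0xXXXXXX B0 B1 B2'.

Answer: 0x84D5BD 84 D5 BD

Derivation:
Sextets: h=33, N=13, W=22, 9=61
24-bit: (33<<18) | (13<<12) | (22<<6) | 61
      = 0x840000 | 0x00D000 | 0x000580 | 0x00003D
      = 0x84D5BD
Bytes: (v>>16)&0xFF=84, (v>>8)&0xFF=D5, v&0xFF=BD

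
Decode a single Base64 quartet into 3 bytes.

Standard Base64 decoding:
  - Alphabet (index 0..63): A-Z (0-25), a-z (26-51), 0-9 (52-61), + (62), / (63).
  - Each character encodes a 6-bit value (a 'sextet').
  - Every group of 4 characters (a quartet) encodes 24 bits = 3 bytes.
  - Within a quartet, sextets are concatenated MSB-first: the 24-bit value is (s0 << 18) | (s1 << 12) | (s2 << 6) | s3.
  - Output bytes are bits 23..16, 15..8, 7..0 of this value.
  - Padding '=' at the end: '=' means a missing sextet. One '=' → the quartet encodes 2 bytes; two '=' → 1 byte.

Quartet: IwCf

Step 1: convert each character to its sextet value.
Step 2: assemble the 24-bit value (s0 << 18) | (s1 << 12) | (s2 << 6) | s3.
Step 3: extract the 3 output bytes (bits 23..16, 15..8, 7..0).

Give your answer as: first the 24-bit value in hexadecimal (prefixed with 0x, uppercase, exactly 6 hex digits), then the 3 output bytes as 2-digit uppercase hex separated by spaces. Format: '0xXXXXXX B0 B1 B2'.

Sextets: I=8, w=48, C=2, f=31
24-bit: (8<<18) | (48<<12) | (2<<6) | 31
      = 0x200000 | 0x030000 | 0x000080 | 0x00001F
      = 0x23009F
Bytes: (v>>16)&0xFF=23, (v>>8)&0xFF=00, v&0xFF=9F

Answer: 0x23009F 23 00 9F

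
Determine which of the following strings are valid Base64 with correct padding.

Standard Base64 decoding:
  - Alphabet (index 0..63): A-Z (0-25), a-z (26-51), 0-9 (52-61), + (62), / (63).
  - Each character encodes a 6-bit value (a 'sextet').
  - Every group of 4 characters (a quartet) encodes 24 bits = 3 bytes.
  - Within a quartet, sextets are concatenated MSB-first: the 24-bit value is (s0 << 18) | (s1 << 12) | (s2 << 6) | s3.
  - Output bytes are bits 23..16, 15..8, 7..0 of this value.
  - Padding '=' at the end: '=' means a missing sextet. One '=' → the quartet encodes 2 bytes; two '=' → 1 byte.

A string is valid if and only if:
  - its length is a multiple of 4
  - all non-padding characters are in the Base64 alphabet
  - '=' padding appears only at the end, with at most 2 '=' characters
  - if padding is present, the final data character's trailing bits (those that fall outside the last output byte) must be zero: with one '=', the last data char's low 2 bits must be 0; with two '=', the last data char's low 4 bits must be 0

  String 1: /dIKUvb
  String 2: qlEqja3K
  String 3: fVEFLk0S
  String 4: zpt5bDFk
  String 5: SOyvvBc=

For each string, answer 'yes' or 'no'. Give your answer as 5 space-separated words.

Answer: no yes yes yes yes

Derivation:
String 1: '/dIKUvb' → invalid (len=7 not mult of 4)
String 2: 'qlEqja3K' → valid
String 3: 'fVEFLk0S' → valid
String 4: 'zpt5bDFk' → valid
String 5: 'SOyvvBc=' → valid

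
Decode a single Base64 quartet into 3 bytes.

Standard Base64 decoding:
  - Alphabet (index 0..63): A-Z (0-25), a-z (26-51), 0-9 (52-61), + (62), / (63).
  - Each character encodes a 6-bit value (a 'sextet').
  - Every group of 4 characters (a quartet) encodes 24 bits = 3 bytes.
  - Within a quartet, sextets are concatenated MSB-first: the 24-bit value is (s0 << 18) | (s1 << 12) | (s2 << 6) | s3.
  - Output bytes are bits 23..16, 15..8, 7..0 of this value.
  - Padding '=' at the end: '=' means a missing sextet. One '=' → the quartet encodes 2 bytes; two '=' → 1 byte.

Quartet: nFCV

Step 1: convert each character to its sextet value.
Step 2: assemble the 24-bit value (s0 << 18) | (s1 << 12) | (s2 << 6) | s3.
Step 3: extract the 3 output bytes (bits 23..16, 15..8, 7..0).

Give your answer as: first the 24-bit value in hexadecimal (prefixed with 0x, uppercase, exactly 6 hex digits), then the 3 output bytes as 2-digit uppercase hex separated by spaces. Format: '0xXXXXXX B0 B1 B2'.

Sextets: n=39, F=5, C=2, V=21
24-bit: (39<<18) | (5<<12) | (2<<6) | 21
      = 0x9C0000 | 0x005000 | 0x000080 | 0x000015
      = 0x9C5095
Bytes: (v>>16)&0xFF=9C, (v>>8)&0xFF=50, v&0xFF=95

Answer: 0x9C5095 9C 50 95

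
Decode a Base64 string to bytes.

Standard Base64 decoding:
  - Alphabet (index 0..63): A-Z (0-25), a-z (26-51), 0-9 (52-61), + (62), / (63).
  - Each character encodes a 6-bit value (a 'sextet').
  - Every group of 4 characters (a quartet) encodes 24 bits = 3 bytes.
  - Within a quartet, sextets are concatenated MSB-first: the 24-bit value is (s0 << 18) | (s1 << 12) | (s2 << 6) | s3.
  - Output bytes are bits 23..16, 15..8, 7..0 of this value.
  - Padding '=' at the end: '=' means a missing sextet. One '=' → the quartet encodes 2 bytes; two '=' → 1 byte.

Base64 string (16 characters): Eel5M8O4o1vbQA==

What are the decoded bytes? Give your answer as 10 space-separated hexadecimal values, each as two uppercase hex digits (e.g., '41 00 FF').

After char 0 ('E'=4): chars_in_quartet=1 acc=0x4 bytes_emitted=0
After char 1 ('e'=30): chars_in_quartet=2 acc=0x11E bytes_emitted=0
After char 2 ('l'=37): chars_in_quartet=3 acc=0x47A5 bytes_emitted=0
After char 3 ('5'=57): chars_in_quartet=4 acc=0x11E979 -> emit 11 E9 79, reset; bytes_emitted=3
After char 4 ('M'=12): chars_in_quartet=1 acc=0xC bytes_emitted=3
After char 5 ('8'=60): chars_in_quartet=2 acc=0x33C bytes_emitted=3
After char 6 ('O'=14): chars_in_quartet=3 acc=0xCF0E bytes_emitted=3
After char 7 ('4'=56): chars_in_quartet=4 acc=0x33C3B8 -> emit 33 C3 B8, reset; bytes_emitted=6
After char 8 ('o'=40): chars_in_quartet=1 acc=0x28 bytes_emitted=6
After char 9 ('1'=53): chars_in_quartet=2 acc=0xA35 bytes_emitted=6
After char 10 ('v'=47): chars_in_quartet=3 acc=0x28D6F bytes_emitted=6
After char 11 ('b'=27): chars_in_quartet=4 acc=0xA35BDB -> emit A3 5B DB, reset; bytes_emitted=9
After char 12 ('Q'=16): chars_in_quartet=1 acc=0x10 bytes_emitted=9
After char 13 ('A'=0): chars_in_quartet=2 acc=0x400 bytes_emitted=9
Padding '==': partial quartet acc=0x400 -> emit 40; bytes_emitted=10

Answer: 11 E9 79 33 C3 B8 A3 5B DB 40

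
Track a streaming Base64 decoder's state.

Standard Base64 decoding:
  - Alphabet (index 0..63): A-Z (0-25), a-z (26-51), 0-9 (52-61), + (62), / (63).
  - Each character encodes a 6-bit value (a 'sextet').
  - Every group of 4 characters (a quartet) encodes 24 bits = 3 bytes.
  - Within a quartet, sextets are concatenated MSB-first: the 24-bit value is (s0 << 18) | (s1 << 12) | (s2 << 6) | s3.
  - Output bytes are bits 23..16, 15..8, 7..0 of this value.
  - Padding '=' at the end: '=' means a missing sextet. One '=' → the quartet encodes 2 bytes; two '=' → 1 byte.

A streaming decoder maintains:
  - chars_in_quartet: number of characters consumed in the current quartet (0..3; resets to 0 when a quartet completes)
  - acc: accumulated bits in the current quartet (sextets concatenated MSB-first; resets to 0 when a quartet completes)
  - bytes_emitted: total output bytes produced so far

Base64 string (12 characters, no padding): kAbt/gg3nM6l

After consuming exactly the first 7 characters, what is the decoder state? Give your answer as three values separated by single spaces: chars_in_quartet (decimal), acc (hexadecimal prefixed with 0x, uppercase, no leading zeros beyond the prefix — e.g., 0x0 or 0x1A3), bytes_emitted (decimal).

Answer: 3 0x3F820 3

Derivation:
After char 0 ('k'=36): chars_in_quartet=1 acc=0x24 bytes_emitted=0
After char 1 ('A'=0): chars_in_quartet=2 acc=0x900 bytes_emitted=0
After char 2 ('b'=27): chars_in_quartet=3 acc=0x2401B bytes_emitted=0
After char 3 ('t'=45): chars_in_quartet=4 acc=0x9006ED -> emit 90 06 ED, reset; bytes_emitted=3
After char 4 ('/'=63): chars_in_quartet=1 acc=0x3F bytes_emitted=3
After char 5 ('g'=32): chars_in_quartet=2 acc=0xFE0 bytes_emitted=3
After char 6 ('g'=32): chars_in_quartet=3 acc=0x3F820 bytes_emitted=3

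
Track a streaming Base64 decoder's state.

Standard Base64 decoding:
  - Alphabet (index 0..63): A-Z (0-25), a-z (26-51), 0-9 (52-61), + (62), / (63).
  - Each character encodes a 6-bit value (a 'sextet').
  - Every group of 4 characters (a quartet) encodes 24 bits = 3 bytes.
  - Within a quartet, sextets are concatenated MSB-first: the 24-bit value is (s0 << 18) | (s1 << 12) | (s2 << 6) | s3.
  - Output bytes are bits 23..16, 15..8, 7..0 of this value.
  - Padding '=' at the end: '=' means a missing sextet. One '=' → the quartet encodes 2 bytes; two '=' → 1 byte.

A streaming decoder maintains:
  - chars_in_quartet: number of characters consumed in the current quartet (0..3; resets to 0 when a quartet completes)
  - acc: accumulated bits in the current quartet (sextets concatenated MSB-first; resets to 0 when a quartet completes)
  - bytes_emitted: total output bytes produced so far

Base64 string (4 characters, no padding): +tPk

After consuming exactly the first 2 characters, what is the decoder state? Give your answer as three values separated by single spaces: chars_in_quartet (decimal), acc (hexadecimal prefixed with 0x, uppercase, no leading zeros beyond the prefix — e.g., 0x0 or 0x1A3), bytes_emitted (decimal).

After char 0 ('+'=62): chars_in_quartet=1 acc=0x3E bytes_emitted=0
After char 1 ('t'=45): chars_in_quartet=2 acc=0xFAD bytes_emitted=0

Answer: 2 0xFAD 0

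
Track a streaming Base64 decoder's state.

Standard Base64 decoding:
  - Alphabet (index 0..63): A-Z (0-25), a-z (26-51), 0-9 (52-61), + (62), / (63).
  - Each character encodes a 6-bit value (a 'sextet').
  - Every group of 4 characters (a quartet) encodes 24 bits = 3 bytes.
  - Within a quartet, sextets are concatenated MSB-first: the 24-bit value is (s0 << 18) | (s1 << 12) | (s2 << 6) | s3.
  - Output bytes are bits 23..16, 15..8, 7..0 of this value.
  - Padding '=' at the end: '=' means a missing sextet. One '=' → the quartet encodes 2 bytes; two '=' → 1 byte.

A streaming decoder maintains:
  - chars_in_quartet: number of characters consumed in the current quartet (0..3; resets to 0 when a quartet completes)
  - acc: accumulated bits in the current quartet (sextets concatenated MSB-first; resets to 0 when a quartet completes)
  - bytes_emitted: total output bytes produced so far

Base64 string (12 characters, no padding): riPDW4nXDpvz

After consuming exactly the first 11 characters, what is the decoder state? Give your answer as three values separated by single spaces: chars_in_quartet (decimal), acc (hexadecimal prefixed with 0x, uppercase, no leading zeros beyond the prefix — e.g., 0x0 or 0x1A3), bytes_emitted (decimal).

Answer: 3 0x3A6F 6

Derivation:
After char 0 ('r'=43): chars_in_quartet=1 acc=0x2B bytes_emitted=0
After char 1 ('i'=34): chars_in_quartet=2 acc=0xAE2 bytes_emitted=0
After char 2 ('P'=15): chars_in_quartet=3 acc=0x2B88F bytes_emitted=0
After char 3 ('D'=3): chars_in_quartet=4 acc=0xAE23C3 -> emit AE 23 C3, reset; bytes_emitted=3
After char 4 ('W'=22): chars_in_quartet=1 acc=0x16 bytes_emitted=3
After char 5 ('4'=56): chars_in_quartet=2 acc=0x5B8 bytes_emitted=3
After char 6 ('n'=39): chars_in_quartet=3 acc=0x16E27 bytes_emitted=3
After char 7 ('X'=23): chars_in_quartet=4 acc=0x5B89D7 -> emit 5B 89 D7, reset; bytes_emitted=6
After char 8 ('D'=3): chars_in_quartet=1 acc=0x3 bytes_emitted=6
After char 9 ('p'=41): chars_in_quartet=2 acc=0xE9 bytes_emitted=6
After char 10 ('v'=47): chars_in_quartet=3 acc=0x3A6F bytes_emitted=6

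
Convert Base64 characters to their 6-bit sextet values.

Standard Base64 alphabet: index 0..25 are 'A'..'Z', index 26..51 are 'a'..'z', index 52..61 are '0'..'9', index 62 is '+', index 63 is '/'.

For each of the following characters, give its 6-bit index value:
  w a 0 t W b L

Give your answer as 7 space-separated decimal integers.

'w': a..z range, 26 + ord('w') − ord('a') = 48
'a': a..z range, 26 + ord('a') − ord('a') = 26
'0': 0..9 range, 52 + ord('0') − ord('0') = 52
't': a..z range, 26 + ord('t') − ord('a') = 45
'W': A..Z range, ord('W') − ord('A') = 22
'b': a..z range, 26 + ord('b') − ord('a') = 27
'L': A..Z range, ord('L') − ord('A') = 11

Answer: 48 26 52 45 22 27 11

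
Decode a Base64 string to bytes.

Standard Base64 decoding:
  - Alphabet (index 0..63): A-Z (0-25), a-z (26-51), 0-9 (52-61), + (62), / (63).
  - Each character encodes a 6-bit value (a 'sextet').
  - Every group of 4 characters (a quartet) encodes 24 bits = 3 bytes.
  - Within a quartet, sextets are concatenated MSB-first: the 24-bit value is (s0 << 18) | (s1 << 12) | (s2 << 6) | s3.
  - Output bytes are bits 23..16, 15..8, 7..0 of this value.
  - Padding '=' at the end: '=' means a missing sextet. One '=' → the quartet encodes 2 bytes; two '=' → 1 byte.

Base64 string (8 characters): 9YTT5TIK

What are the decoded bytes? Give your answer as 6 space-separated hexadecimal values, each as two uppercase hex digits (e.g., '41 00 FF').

After char 0 ('9'=61): chars_in_quartet=1 acc=0x3D bytes_emitted=0
After char 1 ('Y'=24): chars_in_quartet=2 acc=0xF58 bytes_emitted=0
After char 2 ('T'=19): chars_in_quartet=3 acc=0x3D613 bytes_emitted=0
After char 3 ('T'=19): chars_in_quartet=4 acc=0xF584D3 -> emit F5 84 D3, reset; bytes_emitted=3
After char 4 ('5'=57): chars_in_quartet=1 acc=0x39 bytes_emitted=3
After char 5 ('T'=19): chars_in_quartet=2 acc=0xE53 bytes_emitted=3
After char 6 ('I'=8): chars_in_quartet=3 acc=0x394C8 bytes_emitted=3
After char 7 ('K'=10): chars_in_quartet=4 acc=0xE5320A -> emit E5 32 0A, reset; bytes_emitted=6

Answer: F5 84 D3 E5 32 0A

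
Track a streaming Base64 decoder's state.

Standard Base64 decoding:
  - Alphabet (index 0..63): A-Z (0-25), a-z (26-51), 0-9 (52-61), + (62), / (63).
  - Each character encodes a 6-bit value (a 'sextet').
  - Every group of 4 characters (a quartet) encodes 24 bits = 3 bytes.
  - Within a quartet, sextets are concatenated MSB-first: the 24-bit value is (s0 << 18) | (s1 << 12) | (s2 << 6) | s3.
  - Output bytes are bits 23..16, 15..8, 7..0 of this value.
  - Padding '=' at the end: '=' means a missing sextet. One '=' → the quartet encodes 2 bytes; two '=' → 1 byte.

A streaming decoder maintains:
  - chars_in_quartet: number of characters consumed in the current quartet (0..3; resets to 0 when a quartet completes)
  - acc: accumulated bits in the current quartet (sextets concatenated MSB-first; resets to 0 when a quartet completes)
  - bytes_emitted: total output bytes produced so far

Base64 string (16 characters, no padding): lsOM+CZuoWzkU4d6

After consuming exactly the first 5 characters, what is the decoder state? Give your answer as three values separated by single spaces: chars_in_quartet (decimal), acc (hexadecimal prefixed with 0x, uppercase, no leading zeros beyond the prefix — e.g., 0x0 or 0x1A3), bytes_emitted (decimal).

After char 0 ('l'=37): chars_in_quartet=1 acc=0x25 bytes_emitted=0
After char 1 ('s'=44): chars_in_quartet=2 acc=0x96C bytes_emitted=0
After char 2 ('O'=14): chars_in_quartet=3 acc=0x25B0E bytes_emitted=0
After char 3 ('M'=12): chars_in_quartet=4 acc=0x96C38C -> emit 96 C3 8C, reset; bytes_emitted=3
After char 4 ('+'=62): chars_in_quartet=1 acc=0x3E bytes_emitted=3

Answer: 1 0x3E 3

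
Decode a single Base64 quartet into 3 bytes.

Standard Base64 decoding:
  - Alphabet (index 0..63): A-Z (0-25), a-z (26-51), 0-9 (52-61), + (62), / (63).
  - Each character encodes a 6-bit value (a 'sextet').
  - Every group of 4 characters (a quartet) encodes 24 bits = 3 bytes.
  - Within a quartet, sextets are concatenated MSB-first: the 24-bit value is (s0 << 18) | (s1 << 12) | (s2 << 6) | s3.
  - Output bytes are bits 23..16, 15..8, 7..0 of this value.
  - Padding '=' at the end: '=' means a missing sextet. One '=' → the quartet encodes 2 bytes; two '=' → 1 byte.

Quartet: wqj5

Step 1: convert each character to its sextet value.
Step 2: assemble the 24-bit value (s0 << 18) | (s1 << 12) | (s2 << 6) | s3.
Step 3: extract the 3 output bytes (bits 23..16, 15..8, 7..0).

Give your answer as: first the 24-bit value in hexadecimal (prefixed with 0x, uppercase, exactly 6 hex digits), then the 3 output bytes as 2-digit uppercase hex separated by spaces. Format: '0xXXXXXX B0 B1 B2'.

Answer: 0xC2A8F9 C2 A8 F9

Derivation:
Sextets: w=48, q=42, j=35, 5=57
24-bit: (48<<18) | (42<<12) | (35<<6) | 57
      = 0xC00000 | 0x02A000 | 0x0008C0 | 0x000039
      = 0xC2A8F9
Bytes: (v>>16)&0xFF=C2, (v>>8)&0xFF=A8, v&0xFF=F9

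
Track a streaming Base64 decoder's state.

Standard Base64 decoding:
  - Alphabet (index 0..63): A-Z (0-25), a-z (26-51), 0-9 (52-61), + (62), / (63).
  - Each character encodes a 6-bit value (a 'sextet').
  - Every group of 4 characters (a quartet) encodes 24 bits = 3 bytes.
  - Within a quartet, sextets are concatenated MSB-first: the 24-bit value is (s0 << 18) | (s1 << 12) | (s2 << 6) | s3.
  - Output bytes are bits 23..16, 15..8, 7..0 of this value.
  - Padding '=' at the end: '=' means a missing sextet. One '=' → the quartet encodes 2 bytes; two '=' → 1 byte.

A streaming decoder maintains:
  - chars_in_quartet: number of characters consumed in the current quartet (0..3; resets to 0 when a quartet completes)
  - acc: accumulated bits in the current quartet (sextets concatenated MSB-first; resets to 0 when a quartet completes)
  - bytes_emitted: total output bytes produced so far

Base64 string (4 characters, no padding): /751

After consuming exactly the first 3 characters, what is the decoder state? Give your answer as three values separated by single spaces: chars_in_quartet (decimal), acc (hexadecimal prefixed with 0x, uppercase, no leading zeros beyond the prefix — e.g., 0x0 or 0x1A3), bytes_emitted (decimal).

After char 0 ('/'=63): chars_in_quartet=1 acc=0x3F bytes_emitted=0
After char 1 ('7'=59): chars_in_quartet=2 acc=0xFFB bytes_emitted=0
After char 2 ('5'=57): chars_in_quartet=3 acc=0x3FEF9 bytes_emitted=0

Answer: 3 0x3FEF9 0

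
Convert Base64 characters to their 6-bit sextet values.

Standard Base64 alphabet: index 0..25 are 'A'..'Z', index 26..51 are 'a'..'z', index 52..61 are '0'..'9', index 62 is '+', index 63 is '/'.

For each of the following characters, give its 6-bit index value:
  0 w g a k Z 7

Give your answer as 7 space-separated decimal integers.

'0': 0..9 range, 52 + ord('0') − ord('0') = 52
'w': a..z range, 26 + ord('w') − ord('a') = 48
'g': a..z range, 26 + ord('g') − ord('a') = 32
'a': a..z range, 26 + ord('a') − ord('a') = 26
'k': a..z range, 26 + ord('k') − ord('a') = 36
'Z': A..Z range, ord('Z') − ord('A') = 25
'7': 0..9 range, 52 + ord('7') − ord('0') = 59

Answer: 52 48 32 26 36 25 59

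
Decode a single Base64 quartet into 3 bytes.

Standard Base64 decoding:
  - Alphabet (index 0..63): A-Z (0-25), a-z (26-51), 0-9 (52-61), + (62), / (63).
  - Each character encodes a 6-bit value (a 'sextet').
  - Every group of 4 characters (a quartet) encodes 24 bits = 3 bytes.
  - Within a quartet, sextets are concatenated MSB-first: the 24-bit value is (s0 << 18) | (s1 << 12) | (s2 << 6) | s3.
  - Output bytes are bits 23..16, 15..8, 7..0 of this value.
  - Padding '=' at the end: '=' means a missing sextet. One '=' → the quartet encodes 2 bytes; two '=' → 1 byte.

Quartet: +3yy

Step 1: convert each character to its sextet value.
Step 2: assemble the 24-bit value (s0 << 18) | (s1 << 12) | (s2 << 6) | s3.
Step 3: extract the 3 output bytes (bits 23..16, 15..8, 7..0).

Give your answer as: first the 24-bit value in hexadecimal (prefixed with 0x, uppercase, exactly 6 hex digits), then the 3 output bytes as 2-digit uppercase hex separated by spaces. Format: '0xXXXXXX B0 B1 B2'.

Answer: 0xFB7CB2 FB 7C B2

Derivation:
Sextets: +=62, 3=55, y=50, y=50
24-bit: (62<<18) | (55<<12) | (50<<6) | 50
      = 0xF80000 | 0x037000 | 0x000C80 | 0x000032
      = 0xFB7CB2
Bytes: (v>>16)&0xFF=FB, (v>>8)&0xFF=7C, v&0xFF=B2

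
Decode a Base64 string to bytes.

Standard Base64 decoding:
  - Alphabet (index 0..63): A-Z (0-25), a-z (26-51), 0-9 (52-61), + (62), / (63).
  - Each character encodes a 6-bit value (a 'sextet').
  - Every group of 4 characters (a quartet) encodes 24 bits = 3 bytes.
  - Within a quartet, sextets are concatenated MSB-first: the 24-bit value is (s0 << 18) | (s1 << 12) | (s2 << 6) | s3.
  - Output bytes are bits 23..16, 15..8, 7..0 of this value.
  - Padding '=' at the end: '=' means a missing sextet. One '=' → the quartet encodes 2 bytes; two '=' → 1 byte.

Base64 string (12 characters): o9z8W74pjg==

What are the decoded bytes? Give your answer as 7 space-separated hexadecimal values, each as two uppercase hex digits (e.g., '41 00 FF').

After char 0 ('o'=40): chars_in_quartet=1 acc=0x28 bytes_emitted=0
After char 1 ('9'=61): chars_in_quartet=2 acc=0xA3D bytes_emitted=0
After char 2 ('z'=51): chars_in_quartet=3 acc=0x28F73 bytes_emitted=0
After char 3 ('8'=60): chars_in_quartet=4 acc=0xA3DCFC -> emit A3 DC FC, reset; bytes_emitted=3
After char 4 ('W'=22): chars_in_quartet=1 acc=0x16 bytes_emitted=3
After char 5 ('7'=59): chars_in_quartet=2 acc=0x5BB bytes_emitted=3
After char 6 ('4'=56): chars_in_quartet=3 acc=0x16EF8 bytes_emitted=3
After char 7 ('p'=41): chars_in_quartet=4 acc=0x5BBE29 -> emit 5B BE 29, reset; bytes_emitted=6
After char 8 ('j'=35): chars_in_quartet=1 acc=0x23 bytes_emitted=6
After char 9 ('g'=32): chars_in_quartet=2 acc=0x8E0 bytes_emitted=6
Padding '==': partial quartet acc=0x8E0 -> emit 8E; bytes_emitted=7

Answer: A3 DC FC 5B BE 29 8E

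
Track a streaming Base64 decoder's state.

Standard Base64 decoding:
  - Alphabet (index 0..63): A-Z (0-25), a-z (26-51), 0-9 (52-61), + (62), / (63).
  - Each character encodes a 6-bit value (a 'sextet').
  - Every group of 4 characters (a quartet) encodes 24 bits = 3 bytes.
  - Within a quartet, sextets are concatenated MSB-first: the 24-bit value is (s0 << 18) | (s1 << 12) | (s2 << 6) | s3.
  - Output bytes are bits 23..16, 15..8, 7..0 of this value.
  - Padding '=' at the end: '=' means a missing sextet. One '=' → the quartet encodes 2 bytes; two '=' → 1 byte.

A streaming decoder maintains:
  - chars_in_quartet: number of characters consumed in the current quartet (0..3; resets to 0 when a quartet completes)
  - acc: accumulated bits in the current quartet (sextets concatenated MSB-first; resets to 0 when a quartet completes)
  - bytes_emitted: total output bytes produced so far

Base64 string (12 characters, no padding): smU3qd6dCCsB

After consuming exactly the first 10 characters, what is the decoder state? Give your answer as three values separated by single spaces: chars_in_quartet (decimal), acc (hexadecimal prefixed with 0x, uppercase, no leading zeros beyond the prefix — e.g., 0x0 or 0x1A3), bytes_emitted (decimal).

Answer: 2 0x82 6

Derivation:
After char 0 ('s'=44): chars_in_quartet=1 acc=0x2C bytes_emitted=0
After char 1 ('m'=38): chars_in_quartet=2 acc=0xB26 bytes_emitted=0
After char 2 ('U'=20): chars_in_quartet=3 acc=0x2C994 bytes_emitted=0
After char 3 ('3'=55): chars_in_quartet=4 acc=0xB26537 -> emit B2 65 37, reset; bytes_emitted=3
After char 4 ('q'=42): chars_in_quartet=1 acc=0x2A bytes_emitted=3
After char 5 ('d'=29): chars_in_quartet=2 acc=0xA9D bytes_emitted=3
After char 6 ('6'=58): chars_in_quartet=3 acc=0x2A77A bytes_emitted=3
After char 7 ('d'=29): chars_in_quartet=4 acc=0xA9DE9D -> emit A9 DE 9D, reset; bytes_emitted=6
After char 8 ('C'=2): chars_in_quartet=1 acc=0x2 bytes_emitted=6
After char 9 ('C'=2): chars_in_quartet=2 acc=0x82 bytes_emitted=6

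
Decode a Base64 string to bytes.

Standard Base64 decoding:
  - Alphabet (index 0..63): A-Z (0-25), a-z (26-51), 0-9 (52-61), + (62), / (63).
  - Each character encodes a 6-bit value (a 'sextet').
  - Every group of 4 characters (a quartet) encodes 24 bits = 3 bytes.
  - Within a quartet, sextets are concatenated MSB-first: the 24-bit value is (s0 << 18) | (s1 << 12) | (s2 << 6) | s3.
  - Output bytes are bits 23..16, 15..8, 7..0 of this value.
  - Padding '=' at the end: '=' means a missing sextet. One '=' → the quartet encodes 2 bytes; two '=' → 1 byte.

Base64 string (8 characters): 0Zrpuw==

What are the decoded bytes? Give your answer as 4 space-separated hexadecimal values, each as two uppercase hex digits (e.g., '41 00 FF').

Answer: D1 9A E9 BB

Derivation:
After char 0 ('0'=52): chars_in_quartet=1 acc=0x34 bytes_emitted=0
After char 1 ('Z'=25): chars_in_quartet=2 acc=0xD19 bytes_emitted=0
After char 2 ('r'=43): chars_in_quartet=3 acc=0x3466B bytes_emitted=0
After char 3 ('p'=41): chars_in_quartet=4 acc=0xD19AE9 -> emit D1 9A E9, reset; bytes_emitted=3
After char 4 ('u'=46): chars_in_quartet=1 acc=0x2E bytes_emitted=3
After char 5 ('w'=48): chars_in_quartet=2 acc=0xBB0 bytes_emitted=3
Padding '==': partial quartet acc=0xBB0 -> emit BB; bytes_emitted=4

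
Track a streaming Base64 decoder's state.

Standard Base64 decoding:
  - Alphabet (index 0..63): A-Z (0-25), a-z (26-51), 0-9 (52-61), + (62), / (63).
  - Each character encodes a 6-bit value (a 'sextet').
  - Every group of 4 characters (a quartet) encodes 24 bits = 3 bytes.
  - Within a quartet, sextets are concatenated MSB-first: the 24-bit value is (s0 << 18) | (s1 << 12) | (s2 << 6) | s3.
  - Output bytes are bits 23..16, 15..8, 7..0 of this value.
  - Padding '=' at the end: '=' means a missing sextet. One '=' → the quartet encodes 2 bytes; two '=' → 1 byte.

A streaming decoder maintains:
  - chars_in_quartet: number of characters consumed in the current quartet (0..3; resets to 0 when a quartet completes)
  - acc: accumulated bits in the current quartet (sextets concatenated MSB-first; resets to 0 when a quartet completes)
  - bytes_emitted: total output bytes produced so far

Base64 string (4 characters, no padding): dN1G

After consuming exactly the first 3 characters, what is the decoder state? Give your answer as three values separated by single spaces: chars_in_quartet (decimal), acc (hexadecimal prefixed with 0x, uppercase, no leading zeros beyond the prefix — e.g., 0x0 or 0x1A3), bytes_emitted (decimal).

Answer: 3 0x1D375 0

Derivation:
After char 0 ('d'=29): chars_in_quartet=1 acc=0x1D bytes_emitted=0
After char 1 ('N'=13): chars_in_quartet=2 acc=0x74D bytes_emitted=0
After char 2 ('1'=53): chars_in_quartet=3 acc=0x1D375 bytes_emitted=0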